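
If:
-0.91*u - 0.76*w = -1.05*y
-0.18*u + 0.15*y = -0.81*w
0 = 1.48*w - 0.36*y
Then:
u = 0.00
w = 0.00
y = 0.00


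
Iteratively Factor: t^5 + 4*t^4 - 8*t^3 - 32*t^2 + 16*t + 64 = (t - 2)*(t^4 + 6*t^3 + 4*t^2 - 24*t - 32) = (t - 2)^2*(t^3 + 8*t^2 + 20*t + 16) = (t - 2)^2*(t + 2)*(t^2 + 6*t + 8) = (t - 2)^2*(t + 2)^2*(t + 4)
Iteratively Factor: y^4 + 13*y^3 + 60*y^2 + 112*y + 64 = (y + 4)*(y^3 + 9*y^2 + 24*y + 16) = (y + 4)^2*(y^2 + 5*y + 4) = (y + 4)^3*(y + 1)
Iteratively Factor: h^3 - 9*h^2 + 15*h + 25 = (h - 5)*(h^2 - 4*h - 5) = (h - 5)^2*(h + 1)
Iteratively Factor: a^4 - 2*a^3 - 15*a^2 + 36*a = (a - 3)*(a^3 + a^2 - 12*a) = a*(a - 3)*(a^2 + a - 12) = a*(a - 3)*(a + 4)*(a - 3)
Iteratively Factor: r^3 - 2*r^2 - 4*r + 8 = (r - 2)*(r^2 - 4) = (r - 2)^2*(r + 2)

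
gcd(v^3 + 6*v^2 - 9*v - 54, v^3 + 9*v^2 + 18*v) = v^2 + 9*v + 18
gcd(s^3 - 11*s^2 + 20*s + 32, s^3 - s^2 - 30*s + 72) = s - 4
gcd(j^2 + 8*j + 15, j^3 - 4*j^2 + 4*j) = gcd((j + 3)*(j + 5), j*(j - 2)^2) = 1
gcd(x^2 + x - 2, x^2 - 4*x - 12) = x + 2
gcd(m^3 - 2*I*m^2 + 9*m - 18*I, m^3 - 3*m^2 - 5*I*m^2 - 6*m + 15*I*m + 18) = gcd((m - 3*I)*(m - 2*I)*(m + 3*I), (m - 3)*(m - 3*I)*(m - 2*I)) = m^2 - 5*I*m - 6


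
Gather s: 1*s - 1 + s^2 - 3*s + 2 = s^2 - 2*s + 1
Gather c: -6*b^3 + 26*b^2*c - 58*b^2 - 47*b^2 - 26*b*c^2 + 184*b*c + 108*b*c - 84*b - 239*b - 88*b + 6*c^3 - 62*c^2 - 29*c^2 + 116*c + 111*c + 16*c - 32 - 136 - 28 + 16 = -6*b^3 - 105*b^2 - 411*b + 6*c^3 + c^2*(-26*b - 91) + c*(26*b^2 + 292*b + 243) - 180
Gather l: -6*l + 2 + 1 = 3 - 6*l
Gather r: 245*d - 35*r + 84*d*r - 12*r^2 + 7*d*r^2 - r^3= 245*d - r^3 + r^2*(7*d - 12) + r*(84*d - 35)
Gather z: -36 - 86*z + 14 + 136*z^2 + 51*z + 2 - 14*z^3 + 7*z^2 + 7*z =-14*z^3 + 143*z^2 - 28*z - 20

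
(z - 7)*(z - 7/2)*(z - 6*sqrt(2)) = z^3 - 21*z^2/2 - 6*sqrt(2)*z^2 + 49*z/2 + 63*sqrt(2)*z - 147*sqrt(2)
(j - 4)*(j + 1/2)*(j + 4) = j^3 + j^2/2 - 16*j - 8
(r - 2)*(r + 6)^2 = r^3 + 10*r^2 + 12*r - 72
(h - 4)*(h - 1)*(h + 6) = h^3 + h^2 - 26*h + 24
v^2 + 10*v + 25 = (v + 5)^2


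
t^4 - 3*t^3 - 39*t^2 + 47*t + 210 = (t - 7)*(t - 3)*(t + 2)*(t + 5)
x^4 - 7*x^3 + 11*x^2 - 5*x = x*(x - 5)*(x - 1)^2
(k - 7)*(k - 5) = k^2 - 12*k + 35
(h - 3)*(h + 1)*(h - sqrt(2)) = h^3 - 2*h^2 - sqrt(2)*h^2 - 3*h + 2*sqrt(2)*h + 3*sqrt(2)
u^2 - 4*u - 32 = (u - 8)*(u + 4)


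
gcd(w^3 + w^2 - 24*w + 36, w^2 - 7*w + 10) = w - 2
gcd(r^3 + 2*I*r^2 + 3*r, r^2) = r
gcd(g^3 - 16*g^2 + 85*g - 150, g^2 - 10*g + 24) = g - 6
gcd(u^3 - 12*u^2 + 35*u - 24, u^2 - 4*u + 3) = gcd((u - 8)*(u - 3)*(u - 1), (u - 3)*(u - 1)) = u^2 - 4*u + 3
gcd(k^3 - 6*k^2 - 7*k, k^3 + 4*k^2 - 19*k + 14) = 1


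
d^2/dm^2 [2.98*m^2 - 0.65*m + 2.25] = 5.96000000000000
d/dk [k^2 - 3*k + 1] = 2*k - 3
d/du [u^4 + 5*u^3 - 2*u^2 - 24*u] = 4*u^3 + 15*u^2 - 4*u - 24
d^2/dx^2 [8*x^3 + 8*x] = 48*x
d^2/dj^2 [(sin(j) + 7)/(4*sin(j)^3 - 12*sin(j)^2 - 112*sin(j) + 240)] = (-4*sin(j)^7 - 54*sin(j)^6 + 116*sin(j)^5 + 1070*sin(j)^4 + 674*sin(j)^3 - 13726*sin(j)^2 - 13272*sin(j) + 16856)/(4*(sin(j)^3 - 3*sin(j)^2 - 28*sin(j) + 60)^3)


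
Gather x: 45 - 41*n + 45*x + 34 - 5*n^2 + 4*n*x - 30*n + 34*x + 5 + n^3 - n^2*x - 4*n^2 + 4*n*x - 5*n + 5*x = n^3 - 9*n^2 - 76*n + x*(-n^2 + 8*n + 84) + 84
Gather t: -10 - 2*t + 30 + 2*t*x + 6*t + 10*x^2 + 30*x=t*(2*x + 4) + 10*x^2 + 30*x + 20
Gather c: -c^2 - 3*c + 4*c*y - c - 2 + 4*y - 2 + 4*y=-c^2 + c*(4*y - 4) + 8*y - 4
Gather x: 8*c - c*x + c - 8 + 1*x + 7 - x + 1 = -c*x + 9*c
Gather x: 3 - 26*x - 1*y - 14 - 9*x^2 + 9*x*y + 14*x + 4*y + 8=-9*x^2 + x*(9*y - 12) + 3*y - 3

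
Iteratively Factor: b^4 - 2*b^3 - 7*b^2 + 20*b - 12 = (b + 3)*(b^3 - 5*b^2 + 8*b - 4) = (b - 2)*(b + 3)*(b^2 - 3*b + 2) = (b - 2)*(b - 1)*(b + 3)*(b - 2)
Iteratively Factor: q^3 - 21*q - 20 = (q - 5)*(q^2 + 5*q + 4) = (q - 5)*(q + 4)*(q + 1)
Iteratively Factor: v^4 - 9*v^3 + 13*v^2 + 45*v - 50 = (v - 1)*(v^3 - 8*v^2 + 5*v + 50) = (v - 5)*(v - 1)*(v^2 - 3*v - 10) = (v - 5)^2*(v - 1)*(v + 2)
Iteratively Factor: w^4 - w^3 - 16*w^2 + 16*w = (w)*(w^3 - w^2 - 16*w + 16) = w*(w + 4)*(w^2 - 5*w + 4) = w*(w - 1)*(w + 4)*(w - 4)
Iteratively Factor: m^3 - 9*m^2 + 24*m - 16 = (m - 1)*(m^2 - 8*m + 16) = (m - 4)*(m - 1)*(m - 4)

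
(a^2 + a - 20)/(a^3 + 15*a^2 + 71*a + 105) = (a - 4)/(a^2 + 10*a + 21)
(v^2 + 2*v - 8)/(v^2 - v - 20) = (v - 2)/(v - 5)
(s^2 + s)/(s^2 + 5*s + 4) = s/(s + 4)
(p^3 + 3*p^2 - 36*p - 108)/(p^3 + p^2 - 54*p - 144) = (p - 6)/(p - 8)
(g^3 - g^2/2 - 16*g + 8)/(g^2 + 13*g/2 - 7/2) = (g^2 - 16)/(g + 7)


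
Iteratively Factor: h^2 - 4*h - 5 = (h - 5)*(h + 1)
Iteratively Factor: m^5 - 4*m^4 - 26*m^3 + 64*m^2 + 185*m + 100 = (m - 5)*(m^4 + m^3 - 21*m^2 - 41*m - 20) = (m - 5)*(m + 1)*(m^3 - 21*m - 20) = (m - 5)*(m + 1)^2*(m^2 - m - 20) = (m - 5)*(m + 1)^2*(m + 4)*(m - 5)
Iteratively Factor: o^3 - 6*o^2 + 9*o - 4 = (o - 4)*(o^2 - 2*o + 1) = (o - 4)*(o - 1)*(o - 1)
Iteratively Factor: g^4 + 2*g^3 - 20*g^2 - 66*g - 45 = (g + 1)*(g^3 + g^2 - 21*g - 45) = (g + 1)*(g + 3)*(g^2 - 2*g - 15) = (g + 1)*(g + 3)^2*(g - 5)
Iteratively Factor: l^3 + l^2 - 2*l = (l)*(l^2 + l - 2) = l*(l + 2)*(l - 1)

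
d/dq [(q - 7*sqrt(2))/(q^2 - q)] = (q*(q - 1) - (q - 7*sqrt(2))*(2*q - 1))/(q^2*(q - 1)^2)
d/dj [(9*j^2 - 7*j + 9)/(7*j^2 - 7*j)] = (-2*j^2 - 18*j + 9)/(7*j^2*(j^2 - 2*j + 1))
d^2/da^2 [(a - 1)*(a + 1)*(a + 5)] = 6*a + 10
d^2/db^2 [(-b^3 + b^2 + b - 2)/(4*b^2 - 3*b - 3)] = 2*(7*b^3 - 87*b^2 + 81*b - 42)/(64*b^6 - 144*b^5 - 36*b^4 + 189*b^3 + 27*b^2 - 81*b - 27)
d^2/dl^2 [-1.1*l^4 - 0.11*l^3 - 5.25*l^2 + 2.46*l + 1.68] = -13.2*l^2 - 0.66*l - 10.5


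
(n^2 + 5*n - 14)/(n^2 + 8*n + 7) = (n - 2)/(n + 1)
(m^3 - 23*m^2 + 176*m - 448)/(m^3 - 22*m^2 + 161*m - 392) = (m - 8)/(m - 7)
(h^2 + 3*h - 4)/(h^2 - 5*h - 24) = (-h^2 - 3*h + 4)/(-h^2 + 5*h + 24)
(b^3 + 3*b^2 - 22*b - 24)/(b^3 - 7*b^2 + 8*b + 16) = (b + 6)/(b - 4)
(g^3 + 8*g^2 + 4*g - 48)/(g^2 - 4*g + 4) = (g^2 + 10*g + 24)/(g - 2)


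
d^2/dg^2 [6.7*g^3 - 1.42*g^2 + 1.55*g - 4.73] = 40.2*g - 2.84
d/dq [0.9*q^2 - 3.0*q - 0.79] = 1.8*q - 3.0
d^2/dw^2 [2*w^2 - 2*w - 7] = 4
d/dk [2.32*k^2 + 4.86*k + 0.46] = 4.64*k + 4.86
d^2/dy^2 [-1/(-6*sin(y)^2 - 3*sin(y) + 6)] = (-16*sin(y)^4 - 6*sin(y)^3 + 7*sin(y)^2 + 10*sin(y) + 10)/(3*(sin(y) - cos(2*y) - 1)^3)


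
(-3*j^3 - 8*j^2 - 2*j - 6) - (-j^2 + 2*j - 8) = -3*j^3 - 7*j^2 - 4*j + 2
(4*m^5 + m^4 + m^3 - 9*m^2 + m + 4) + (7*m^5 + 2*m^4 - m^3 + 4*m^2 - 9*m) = 11*m^5 + 3*m^4 - 5*m^2 - 8*m + 4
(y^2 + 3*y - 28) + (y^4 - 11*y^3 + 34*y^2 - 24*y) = y^4 - 11*y^3 + 35*y^2 - 21*y - 28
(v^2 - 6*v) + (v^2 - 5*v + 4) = 2*v^2 - 11*v + 4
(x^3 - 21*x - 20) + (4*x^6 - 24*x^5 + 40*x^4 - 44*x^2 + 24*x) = 4*x^6 - 24*x^5 + 40*x^4 + x^3 - 44*x^2 + 3*x - 20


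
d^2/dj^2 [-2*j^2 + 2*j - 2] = -4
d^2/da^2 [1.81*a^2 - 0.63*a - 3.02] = 3.62000000000000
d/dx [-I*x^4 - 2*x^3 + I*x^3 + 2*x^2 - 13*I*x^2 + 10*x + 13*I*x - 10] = -4*I*x^3 + x^2*(-6 + 3*I) + x*(4 - 26*I) + 10 + 13*I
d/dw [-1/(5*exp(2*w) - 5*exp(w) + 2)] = (10*exp(w) - 5)*exp(w)/(5*exp(2*w) - 5*exp(w) + 2)^2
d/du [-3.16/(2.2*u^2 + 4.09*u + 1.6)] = (13.904*u + 12.9244)/(2.2*u^2 + 4.09*u + 1.6)^2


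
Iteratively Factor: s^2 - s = (s)*(s - 1)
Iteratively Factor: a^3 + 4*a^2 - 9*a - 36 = (a - 3)*(a^2 + 7*a + 12) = (a - 3)*(a + 3)*(a + 4)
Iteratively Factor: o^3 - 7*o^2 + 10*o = (o)*(o^2 - 7*o + 10) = o*(o - 2)*(o - 5)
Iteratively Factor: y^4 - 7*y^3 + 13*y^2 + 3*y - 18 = (y - 3)*(y^3 - 4*y^2 + y + 6) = (y - 3)*(y - 2)*(y^2 - 2*y - 3) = (y - 3)^2*(y - 2)*(y + 1)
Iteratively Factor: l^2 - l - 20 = (l + 4)*(l - 5)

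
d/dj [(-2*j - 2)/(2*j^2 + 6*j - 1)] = 2*(2*j^2 + 4*j + 7)/(4*j^4 + 24*j^3 + 32*j^2 - 12*j + 1)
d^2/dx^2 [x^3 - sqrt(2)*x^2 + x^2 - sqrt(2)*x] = 6*x - 2*sqrt(2) + 2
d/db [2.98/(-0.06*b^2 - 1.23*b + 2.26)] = (0.3576*b + 3.6654)/(0.06*b^2 + 1.23*b - 2.26)^2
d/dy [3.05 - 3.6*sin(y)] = -3.6*cos(y)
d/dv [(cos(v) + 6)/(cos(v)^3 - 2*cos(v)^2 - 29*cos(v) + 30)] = (-45*cos(v)/2 + 8*cos(2*v) + cos(3*v)/2 - 196)*sin(v)/(cos(v)^3 - 2*cos(v)^2 - 29*cos(v) + 30)^2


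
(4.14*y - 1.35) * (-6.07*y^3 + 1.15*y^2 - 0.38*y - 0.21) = -25.1298*y^4 + 12.9555*y^3 - 3.1257*y^2 - 0.3564*y + 0.2835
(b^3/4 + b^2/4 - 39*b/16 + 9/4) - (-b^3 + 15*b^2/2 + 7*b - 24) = 5*b^3/4 - 29*b^2/4 - 151*b/16 + 105/4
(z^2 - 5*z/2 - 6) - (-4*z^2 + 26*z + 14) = 5*z^2 - 57*z/2 - 20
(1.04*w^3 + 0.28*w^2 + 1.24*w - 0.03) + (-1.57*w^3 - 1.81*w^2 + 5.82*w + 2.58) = -0.53*w^3 - 1.53*w^2 + 7.06*w + 2.55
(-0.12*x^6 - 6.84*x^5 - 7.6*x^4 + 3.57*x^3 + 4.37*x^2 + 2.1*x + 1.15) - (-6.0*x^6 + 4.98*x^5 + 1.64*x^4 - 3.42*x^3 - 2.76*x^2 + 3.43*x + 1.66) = 5.88*x^6 - 11.82*x^5 - 9.24*x^4 + 6.99*x^3 + 7.13*x^2 - 1.33*x - 0.51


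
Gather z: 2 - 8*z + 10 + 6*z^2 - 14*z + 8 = 6*z^2 - 22*z + 20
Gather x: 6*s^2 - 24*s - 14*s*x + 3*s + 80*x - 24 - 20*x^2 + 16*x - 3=6*s^2 - 21*s - 20*x^2 + x*(96 - 14*s) - 27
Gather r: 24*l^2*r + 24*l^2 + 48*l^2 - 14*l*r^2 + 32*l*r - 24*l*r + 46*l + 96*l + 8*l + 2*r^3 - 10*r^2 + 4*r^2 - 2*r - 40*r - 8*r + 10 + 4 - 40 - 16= 72*l^2 + 150*l + 2*r^3 + r^2*(-14*l - 6) + r*(24*l^2 + 8*l - 50) - 42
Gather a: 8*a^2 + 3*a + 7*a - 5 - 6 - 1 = 8*a^2 + 10*a - 12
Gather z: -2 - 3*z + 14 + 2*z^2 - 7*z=2*z^2 - 10*z + 12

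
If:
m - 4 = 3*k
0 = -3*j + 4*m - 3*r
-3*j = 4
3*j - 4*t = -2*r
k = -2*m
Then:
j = -4/3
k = -8/7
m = 4/7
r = 44/21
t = 1/21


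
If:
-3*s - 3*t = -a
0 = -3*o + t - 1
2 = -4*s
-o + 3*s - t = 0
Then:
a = -33/8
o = -5/8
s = -1/2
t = -7/8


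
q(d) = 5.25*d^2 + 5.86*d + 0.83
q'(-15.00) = -151.64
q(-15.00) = 1094.18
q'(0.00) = 5.86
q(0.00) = 0.83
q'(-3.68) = -32.78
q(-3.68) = 50.36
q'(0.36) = 9.64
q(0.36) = 3.62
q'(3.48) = 42.40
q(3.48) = 84.80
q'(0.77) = 13.94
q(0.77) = 8.45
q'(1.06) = 16.99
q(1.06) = 12.94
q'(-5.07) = -47.38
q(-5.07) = 106.07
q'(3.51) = 42.72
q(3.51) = 86.08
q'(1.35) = 20.04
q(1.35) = 18.31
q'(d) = 10.5*d + 5.86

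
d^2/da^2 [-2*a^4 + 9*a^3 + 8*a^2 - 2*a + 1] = -24*a^2 + 54*a + 16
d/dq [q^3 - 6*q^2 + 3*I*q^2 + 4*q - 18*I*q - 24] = 3*q^2 + 6*q*(-2 + I) + 4 - 18*I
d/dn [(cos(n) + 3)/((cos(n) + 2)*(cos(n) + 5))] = (cos(n)^2 + 6*cos(n) + 11)*sin(n)/((cos(n) + 2)^2*(cos(n) + 5)^2)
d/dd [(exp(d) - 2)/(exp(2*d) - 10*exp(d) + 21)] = (-2*(exp(d) - 5)*(exp(d) - 2) + exp(2*d) - 10*exp(d) + 21)*exp(d)/(exp(2*d) - 10*exp(d) + 21)^2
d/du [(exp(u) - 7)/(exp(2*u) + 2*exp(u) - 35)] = (-2*(exp(u) - 7)*(exp(u) + 1) + exp(2*u) + 2*exp(u) - 35)*exp(u)/(exp(2*u) + 2*exp(u) - 35)^2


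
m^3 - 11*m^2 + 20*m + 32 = (m - 8)*(m - 4)*(m + 1)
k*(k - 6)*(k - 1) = k^3 - 7*k^2 + 6*k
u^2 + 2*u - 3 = (u - 1)*(u + 3)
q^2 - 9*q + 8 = (q - 8)*(q - 1)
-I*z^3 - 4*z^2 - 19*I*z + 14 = (z - 7*I)*(z + 2*I)*(-I*z + 1)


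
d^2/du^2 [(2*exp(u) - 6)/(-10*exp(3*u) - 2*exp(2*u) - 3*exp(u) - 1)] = (-800*exp(6*u) + 5280*exp(5*u) + 1552*exp(4*u) + 728*exp(3*u) - 408*exp(2*u) + 12*exp(u) - 20)*exp(u)/(1000*exp(9*u) + 600*exp(8*u) + 1020*exp(7*u) + 668*exp(6*u) + 426*exp(5*u) + 246*exp(4*u) + 93*exp(3*u) + 33*exp(2*u) + 9*exp(u) + 1)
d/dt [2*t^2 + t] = 4*t + 1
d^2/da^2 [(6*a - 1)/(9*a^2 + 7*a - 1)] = 2*((6*a - 1)*(18*a + 7)^2 - 3*(54*a + 11)*(9*a^2 + 7*a - 1))/(9*a^2 + 7*a - 1)^3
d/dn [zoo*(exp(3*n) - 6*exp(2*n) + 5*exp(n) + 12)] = zoo*(exp(2*n) + exp(n) + 1)*exp(n)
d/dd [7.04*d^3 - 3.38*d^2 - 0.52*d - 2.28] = 21.12*d^2 - 6.76*d - 0.52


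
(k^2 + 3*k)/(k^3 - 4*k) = (k + 3)/(k^2 - 4)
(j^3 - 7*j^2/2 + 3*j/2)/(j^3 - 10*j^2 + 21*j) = (j - 1/2)/(j - 7)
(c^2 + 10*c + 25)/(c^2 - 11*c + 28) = (c^2 + 10*c + 25)/(c^2 - 11*c + 28)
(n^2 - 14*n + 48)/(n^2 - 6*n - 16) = (n - 6)/(n + 2)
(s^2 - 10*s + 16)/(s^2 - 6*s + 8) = (s - 8)/(s - 4)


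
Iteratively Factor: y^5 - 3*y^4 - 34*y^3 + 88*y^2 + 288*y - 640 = (y + 4)*(y^4 - 7*y^3 - 6*y^2 + 112*y - 160) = (y - 2)*(y + 4)*(y^3 - 5*y^2 - 16*y + 80) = (y - 2)*(y + 4)^2*(y^2 - 9*y + 20) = (y - 5)*(y - 2)*(y + 4)^2*(y - 4)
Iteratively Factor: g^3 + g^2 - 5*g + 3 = (g + 3)*(g^2 - 2*g + 1) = (g - 1)*(g + 3)*(g - 1)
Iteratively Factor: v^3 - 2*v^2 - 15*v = (v - 5)*(v^2 + 3*v) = v*(v - 5)*(v + 3)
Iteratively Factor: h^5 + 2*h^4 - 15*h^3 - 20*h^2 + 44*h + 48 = (h - 2)*(h^4 + 4*h^3 - 7*h^2 - 34*h - 24) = (h - 2)*(h + 2)*(h^3 + 2*h^2 - 11*h - 12) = (h - 3)*(h - 2)*(h + 2)*(h^2 + 5*h + 4) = (h - 3)*(h - 2)*(h + 1)*(h + 2)*(h + 4)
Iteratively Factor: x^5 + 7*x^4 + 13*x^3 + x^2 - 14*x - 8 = (x + 2)*(x^4 + 5*x^3 + 3*x^2 - 5*x - 4) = (x + 2)*(x + 4)*(x^3 + x^2 - x - 1) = (x + 1)*(x + 2)*(x + 4)*(x^2 - 1) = (x + 1)^2*(x + 2)*(x + 4)*(x - 1)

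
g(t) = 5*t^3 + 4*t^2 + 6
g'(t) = 15*t^2 + 8*t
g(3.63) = 297.87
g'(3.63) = 226.69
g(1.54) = 33.75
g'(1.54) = 47.89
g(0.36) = 6.75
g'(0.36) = 4.82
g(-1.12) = 3.99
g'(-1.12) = 9.86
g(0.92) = 13.28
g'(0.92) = 20.06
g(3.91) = 366.03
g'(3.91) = 260.60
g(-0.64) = 6.33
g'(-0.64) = 1.02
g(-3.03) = -96.37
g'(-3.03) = 113.47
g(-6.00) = -930.00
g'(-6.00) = 492.00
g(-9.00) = -3315.00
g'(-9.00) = 1143.00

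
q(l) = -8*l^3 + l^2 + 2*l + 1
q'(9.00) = -1924.00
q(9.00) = -5732.00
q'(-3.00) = -220.00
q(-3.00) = 220.00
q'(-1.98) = -96.05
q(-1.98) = 63.06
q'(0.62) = -5.99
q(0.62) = 0.72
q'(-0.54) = -6.08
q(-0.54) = 1.47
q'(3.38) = -265.43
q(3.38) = -289.73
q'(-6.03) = -882.72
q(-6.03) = 1779.35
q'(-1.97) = -95.08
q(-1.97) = 62.10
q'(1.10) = -24.84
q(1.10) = -6.24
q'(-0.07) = 1.74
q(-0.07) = 0.87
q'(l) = -24*l^2 + 2*l + 2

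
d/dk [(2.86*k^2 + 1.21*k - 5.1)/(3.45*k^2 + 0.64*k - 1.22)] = (-2.3441*k^2 + 28.2116*k + 1.7878)/(11.9025*k^4 + 4.416*k^3 - 8.0084*k^2 - 1.5616*k + 1.4884)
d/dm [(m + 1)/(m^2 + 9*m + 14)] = (m^2 + 9*m - (m + 1)*(2*m + 9) + 14)/(m^2 + 9*m + 14)^2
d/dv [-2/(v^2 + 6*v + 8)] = 4*(v + 3)/(v^2 + 6*v + 8)^2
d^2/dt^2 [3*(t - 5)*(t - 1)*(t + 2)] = 18*t - 24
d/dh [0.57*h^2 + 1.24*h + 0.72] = 1.14*h + 1.24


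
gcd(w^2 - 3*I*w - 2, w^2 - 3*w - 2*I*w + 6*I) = w - 2*I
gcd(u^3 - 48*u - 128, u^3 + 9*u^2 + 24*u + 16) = u^2 + 8*u + 16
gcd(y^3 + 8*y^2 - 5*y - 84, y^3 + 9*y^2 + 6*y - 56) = y^2 + 11*y + 28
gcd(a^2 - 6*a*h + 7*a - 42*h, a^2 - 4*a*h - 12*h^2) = a - 6*h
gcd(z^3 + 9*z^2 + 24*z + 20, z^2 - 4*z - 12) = z + 2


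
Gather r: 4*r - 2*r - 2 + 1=2*r - 1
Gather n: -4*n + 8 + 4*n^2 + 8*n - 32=4*n^2 + 4*n - 24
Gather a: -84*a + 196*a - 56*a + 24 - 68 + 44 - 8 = 56*a - 8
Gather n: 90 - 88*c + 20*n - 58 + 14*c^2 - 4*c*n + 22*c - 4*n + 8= 14*c^2 - 66*c + n*(16 - 4*c) + 40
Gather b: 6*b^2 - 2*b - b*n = 6*b^2 + b*(-n - 2)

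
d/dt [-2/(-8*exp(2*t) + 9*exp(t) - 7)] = (18 - 32*exp(t))*exp(t)/(8*exp(2*t) - 9*exp(t) + 7)^2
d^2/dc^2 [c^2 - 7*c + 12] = 2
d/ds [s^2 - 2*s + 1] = 2*s - 2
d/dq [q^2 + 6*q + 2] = 2*q + 6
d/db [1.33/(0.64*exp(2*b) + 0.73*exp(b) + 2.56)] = (-1.7024*exp(b) - 0.9709)*exp(b)/(0.64*exp(2*b) + 0.73*exp(b) + 2.56)^2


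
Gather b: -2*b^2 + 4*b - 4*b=-2*b^2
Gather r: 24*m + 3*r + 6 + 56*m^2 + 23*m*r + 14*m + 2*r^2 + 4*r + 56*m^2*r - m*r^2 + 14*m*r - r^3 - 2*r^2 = 56*m^2 - m*r^2 + 38*m - r^3 + r*(56*m^2 + 37*m + 7) + 6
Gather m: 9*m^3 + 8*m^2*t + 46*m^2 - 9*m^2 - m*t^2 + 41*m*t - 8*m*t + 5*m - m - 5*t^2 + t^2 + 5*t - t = 9*m^3 + m^2*(8*t + 37) + m*(-t^2 + 33*t + 4) - 4*t^2 + 4*t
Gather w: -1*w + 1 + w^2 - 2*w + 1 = w^2 - 3*w + 2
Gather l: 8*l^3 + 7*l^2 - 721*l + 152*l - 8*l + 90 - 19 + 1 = 8*l^3 + 7*l^2 - 577*l + 72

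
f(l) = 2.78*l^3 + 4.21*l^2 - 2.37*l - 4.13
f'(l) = 8.34*l^2 + 8.42*l - 2.37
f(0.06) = -4.26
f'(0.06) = -1.83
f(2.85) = 87.67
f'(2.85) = 89.37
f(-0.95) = -0.46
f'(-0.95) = -2.84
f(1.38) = 7.92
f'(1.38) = 25.13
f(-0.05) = -4.00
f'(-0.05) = -2.77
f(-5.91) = -416.94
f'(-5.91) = 239.17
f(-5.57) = -340.72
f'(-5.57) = 209.48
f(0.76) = -2.28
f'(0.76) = 8.85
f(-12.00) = -4173.29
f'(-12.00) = 1097.55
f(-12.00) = -4173.29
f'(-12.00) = 1097.55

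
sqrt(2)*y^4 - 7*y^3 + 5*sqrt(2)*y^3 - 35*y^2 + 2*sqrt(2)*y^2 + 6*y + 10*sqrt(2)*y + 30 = (y + 5)*(y - 3*sqrt(2))*(y - sqrt(2))*(sqrt(2)*y + 1)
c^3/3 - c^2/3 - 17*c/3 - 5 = (c/3 + 1)*(c - 5)*(c + 1)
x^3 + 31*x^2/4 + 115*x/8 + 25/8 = (x + 1/4)*(x + 5/2)*(x + 5)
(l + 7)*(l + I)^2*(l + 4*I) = l^4 + 7*l^3 + 6*I*l^3 - 9*l^2 + 42*I*l^2 - 63*l - 4*I*l - 28*I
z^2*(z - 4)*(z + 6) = z^4 + 2*z^3 - 24*z^2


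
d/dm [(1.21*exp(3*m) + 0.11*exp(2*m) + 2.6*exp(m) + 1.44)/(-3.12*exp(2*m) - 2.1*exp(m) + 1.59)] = (-3.7752*exp(4*m) - 5.082*exp(3*m) + 13.6527*exp(2*m) + 9.3354*exp(m) + 7.158)*exp(m)/(9.7344*exp(4*m) + 13.104*exp(3*m) - 5.5116*exp(2*m) - 6.678*exp(m) + 2.5281)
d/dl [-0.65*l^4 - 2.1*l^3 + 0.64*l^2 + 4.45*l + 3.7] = -2.6*l^3 - 6.3*l^2 + 1.28*l + 4.45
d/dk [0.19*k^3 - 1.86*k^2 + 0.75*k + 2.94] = 0.57*k^2 - 3.72*k + 0.75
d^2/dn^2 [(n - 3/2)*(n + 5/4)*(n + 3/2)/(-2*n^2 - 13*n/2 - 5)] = -7/(4*n^3 + 24*n^2 + 48*n + 32)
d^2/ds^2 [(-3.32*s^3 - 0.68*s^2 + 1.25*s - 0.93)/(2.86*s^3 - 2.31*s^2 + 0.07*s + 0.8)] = (-54.99208*s^6 + 65.334984*s^5 - 48.8630999999999*s^4 + 120.40455*s^3 - 73.867914*s^2 + 14.780526*s - 4.456794)/(23.393656*s^9 - 56.684628*s^8 + 47.501454*s^7 + 4.529877*s^6 - 30.549057*s^5 + 13.733643*s^4 + 4.715383*s^3 - 4.42344*s^2 + 0.1344*s + 0.512)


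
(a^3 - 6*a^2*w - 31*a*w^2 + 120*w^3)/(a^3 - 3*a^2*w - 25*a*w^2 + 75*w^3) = (-a + 8*w)/(-a + 5*w)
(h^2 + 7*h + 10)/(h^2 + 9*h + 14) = (h + 5)/(h + 7)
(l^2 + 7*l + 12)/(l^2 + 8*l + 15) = (l + 4)/(l + 5)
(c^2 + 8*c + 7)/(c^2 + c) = (c + 7)/c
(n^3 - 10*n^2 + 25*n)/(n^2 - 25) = n*(n - 5)/(n + 5)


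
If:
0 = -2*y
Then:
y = 0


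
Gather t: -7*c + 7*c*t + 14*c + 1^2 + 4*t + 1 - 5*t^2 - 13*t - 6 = 7*c - 5*t^2 + t*(7*c - 9) - 4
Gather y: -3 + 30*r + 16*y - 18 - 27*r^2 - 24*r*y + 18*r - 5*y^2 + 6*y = -27*r^2 + 48*r - 5*y^2 + y*(22 - 24*r) - 21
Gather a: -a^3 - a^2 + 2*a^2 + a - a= -a^3 + a^2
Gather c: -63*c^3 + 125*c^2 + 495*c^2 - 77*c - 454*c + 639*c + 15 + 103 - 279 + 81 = -63*c^3 + 620*c^2 + 108*c - 80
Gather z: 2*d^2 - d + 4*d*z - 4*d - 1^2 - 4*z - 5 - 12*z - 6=2*d^2 - 5*d + z*(4*d - 16) - 12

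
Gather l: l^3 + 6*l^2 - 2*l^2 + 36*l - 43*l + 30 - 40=l^3 + 4*l^2 - 7*l - 10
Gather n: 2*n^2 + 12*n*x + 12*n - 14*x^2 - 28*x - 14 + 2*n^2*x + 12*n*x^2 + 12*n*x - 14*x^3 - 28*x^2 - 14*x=n^2*(2*x + 2) + n*(12*x^2 + 24*x + 12) - 14*x^3 - 42*x^2 - 42*x - 14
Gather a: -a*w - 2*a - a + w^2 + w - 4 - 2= a*(-w - 3) + w^2 + w - 6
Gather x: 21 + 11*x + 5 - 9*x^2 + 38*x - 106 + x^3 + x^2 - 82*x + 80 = x^3 - 8*x^2 - 33*x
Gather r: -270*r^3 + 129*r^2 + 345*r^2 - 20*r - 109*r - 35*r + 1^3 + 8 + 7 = -270*r^3 + 474*r^2 - 164*r + 16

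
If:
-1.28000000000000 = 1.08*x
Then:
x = -1.19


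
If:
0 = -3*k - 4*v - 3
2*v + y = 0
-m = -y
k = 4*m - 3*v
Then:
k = -33/29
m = -6/29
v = 3/29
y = -6/29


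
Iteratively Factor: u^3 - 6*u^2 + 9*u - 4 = (u - 4)*(u^2 - 2*u + 1) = (u - 4)*(u - 1)*(u - 1)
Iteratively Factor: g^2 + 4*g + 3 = (g + 3)*(g + 1)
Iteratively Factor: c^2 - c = (c - 1)*(c)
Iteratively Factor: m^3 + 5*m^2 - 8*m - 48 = (m - 3)*(m^2 + 8*m + 16) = (m - 3)*(m + 4)*(m + 4)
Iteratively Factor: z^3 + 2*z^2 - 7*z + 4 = (z - 1)*(z^2 + 3*z - 4) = (z - 1)^2*(z + 4)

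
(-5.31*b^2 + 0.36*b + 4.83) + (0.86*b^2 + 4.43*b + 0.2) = -4.45*b^2 + 4.79*b + 5.03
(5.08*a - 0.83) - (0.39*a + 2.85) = 4.69*a - 3.68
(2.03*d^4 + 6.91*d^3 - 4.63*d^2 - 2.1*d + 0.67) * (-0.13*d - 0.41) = -0.2639*d^5 - 1.7306*d^4 - 2.2312*d^3 + 2.1713*d^2 + 0.7739*d - 0.2747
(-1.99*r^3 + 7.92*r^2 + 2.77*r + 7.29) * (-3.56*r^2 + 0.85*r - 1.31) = 7.0844*r^5 - 29.8867*r^4 - 0.5223*r^3 - 33.9731*r^2 + 2.5678*r - 9.5499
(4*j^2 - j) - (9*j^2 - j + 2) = -5*j^2 - 2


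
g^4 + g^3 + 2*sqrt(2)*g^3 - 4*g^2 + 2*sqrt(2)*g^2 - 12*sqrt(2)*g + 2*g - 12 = (g - 2)*(g + 3)*(g + sqrt(2))^2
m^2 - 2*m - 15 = (m - 5)*(m + 3)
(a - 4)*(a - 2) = a^2 - 6*a + 8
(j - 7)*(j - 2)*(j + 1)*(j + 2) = j^4 - 6*j^3 - 11*j^2 + 24*j + 28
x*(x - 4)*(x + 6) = x^3 + 2*x^2 - 24*x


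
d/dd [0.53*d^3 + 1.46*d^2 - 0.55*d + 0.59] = 1.59*d^2 + 2.92*d - 0.55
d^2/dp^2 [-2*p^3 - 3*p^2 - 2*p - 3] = -12*p - 6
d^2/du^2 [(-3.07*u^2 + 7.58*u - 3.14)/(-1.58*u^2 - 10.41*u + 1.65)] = (-138.834916*u^3 + 95.0531159999998*u^2 + 191.310192*u + 453.244038)/(3.944312*u^6 + 77.962572*u^5 + 501.307614*u^4 + 965.278701*u^3 - 523.517445*u^2 + 85.023675*u - 4.492125)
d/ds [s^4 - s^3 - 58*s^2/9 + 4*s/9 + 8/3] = 4*s^3 - 3*s^2 - 116*s/9 + 4/9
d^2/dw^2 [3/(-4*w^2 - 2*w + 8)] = 3*(4*w^2 + 2*w - (4*w + 1)^2 - 8)/(2*w^2 + w - 4)^3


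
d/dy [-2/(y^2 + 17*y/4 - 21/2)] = 8*(8*y + 17)/(4*y^2 + 17*y - 42)^2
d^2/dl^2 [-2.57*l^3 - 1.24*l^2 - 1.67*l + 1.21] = -15.42*l - 2.48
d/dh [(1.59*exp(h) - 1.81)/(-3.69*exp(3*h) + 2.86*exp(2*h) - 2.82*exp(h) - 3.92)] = (11.7342*exp(3*h) - 24.5841*exp(2*h) + 10.3532*exp(h) - 11.337)*exp(h)/(13.6161*exp(6*h) - 21.1068*exp(5*h) + 28.9912*exp(4*h) + 12.7992*exp(3*h) - 14.47*exp(2*h) + 22.1088*exp(h) + 15.3664)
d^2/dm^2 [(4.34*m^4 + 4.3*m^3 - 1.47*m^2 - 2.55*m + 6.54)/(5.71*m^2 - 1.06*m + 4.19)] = (283.003588*m^6 - 157.609704*m^5 + 652.26294*m^4 - 688.57755*m^3 + 2290.13607*m^2 + 581.494326*m - 372.507078)/(186.169411*m^6 - 103.681038*m^5 + 429.080805*m^4 - 153.35338*m^3 + 314.859645*m^2 - 55.828398*m + 73.560059)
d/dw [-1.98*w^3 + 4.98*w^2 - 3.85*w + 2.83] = -5.94*w^2 + 9.96*w - 3.85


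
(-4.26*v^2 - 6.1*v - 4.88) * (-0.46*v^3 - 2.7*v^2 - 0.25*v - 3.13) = 1.9596*v^5 + 14.308*v^4 + 19.7798*v^3 + 28.0348*v^2 + 20.313*v + 15.2744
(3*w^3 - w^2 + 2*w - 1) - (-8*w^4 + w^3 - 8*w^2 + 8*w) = 8*w^4 + 2*w^3 + 7*w^2 - 6*w - 1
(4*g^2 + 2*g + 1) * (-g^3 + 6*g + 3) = -4*g^5 - 2*g^4 + 23*g^3 + 24*g^2 + 12*g + 3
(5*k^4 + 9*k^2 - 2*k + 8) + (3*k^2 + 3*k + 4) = 5*k^4 + 12*k^2 + k + 12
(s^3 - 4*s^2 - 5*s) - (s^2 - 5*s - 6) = s^3 - 5*s^2 + 6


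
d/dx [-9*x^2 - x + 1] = -18*x - 1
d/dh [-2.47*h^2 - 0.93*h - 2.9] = -4.94*h - 0.93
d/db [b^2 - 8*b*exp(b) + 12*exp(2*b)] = -8*b*exp(b) + 2*b + 24*exp(2*b) - 8*exp(b)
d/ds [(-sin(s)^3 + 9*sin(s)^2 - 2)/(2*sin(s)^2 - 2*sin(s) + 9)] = (-2*sin(s)^4 + 4*sin(s)^3 - 45*sin(s)^2 + 170*sin(s) - 4)*cos(s)/(-2*sin(s) - cos(2*s) + 10)^2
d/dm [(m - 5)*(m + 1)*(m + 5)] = 3*m^2 + 2*m - 25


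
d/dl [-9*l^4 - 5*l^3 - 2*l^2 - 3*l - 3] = -36*l^3 - 15*l^2 - 4*l - 3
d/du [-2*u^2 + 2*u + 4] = 2 - 4*u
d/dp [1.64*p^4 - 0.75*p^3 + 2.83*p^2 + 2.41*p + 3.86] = 6.56*p^3 - 2.25*p^2 + 5.66*p + 2.41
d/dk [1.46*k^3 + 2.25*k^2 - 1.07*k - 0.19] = 4.38*k^2 + 4.5*k - 1.07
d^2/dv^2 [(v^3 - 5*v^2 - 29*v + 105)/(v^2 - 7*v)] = -30/v^3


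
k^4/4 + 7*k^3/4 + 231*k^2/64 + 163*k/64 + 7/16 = (k/4 + 1)*(k + 1/4)*(k + 1)*(k + 7/4)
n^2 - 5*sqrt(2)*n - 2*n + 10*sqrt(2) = (n - 2)*(n - 5*sqrt(2))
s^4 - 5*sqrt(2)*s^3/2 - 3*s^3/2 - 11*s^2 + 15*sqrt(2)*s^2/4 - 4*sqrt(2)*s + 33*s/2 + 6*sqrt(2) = (s - 3/2)*(s - 4*sqrt(2))*(s + sqrt(2)/2)*(s + sqrt(2))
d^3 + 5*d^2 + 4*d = d*(d + 1)*(d + 4)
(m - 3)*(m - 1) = m^2 - 4*m + 3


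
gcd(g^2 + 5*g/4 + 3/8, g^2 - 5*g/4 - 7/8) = g + 1/2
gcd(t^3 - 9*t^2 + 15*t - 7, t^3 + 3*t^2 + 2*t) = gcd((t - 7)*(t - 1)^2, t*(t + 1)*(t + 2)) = 1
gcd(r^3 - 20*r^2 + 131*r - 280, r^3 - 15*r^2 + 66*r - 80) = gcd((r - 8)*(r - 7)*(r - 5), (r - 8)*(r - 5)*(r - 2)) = r^2 - 13*r + 40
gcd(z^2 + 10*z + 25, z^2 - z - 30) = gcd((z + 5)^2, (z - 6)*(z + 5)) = z + 5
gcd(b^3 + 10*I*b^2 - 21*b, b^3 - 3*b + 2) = 1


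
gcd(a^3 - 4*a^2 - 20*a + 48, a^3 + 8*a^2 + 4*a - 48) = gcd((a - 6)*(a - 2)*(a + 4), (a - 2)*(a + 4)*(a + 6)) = a^2 + 2*a - 8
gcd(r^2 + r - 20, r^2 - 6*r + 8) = r - 4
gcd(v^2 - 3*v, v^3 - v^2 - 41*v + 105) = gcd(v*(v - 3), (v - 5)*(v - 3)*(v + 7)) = v - 3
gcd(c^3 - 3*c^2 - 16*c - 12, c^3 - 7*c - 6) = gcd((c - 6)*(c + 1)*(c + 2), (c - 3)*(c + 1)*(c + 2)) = c^2 + 3*c + 2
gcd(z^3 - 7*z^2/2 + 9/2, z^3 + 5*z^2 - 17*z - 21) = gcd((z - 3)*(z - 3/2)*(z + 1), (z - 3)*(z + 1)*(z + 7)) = z^2 - 2*z - 3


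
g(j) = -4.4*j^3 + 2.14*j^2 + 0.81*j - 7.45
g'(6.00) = -448.71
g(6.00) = -875.95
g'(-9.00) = -1106.91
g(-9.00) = 3366.20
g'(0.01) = 0.85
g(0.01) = -7.44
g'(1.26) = -14.75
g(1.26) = -11.83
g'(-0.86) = -12.63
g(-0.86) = -3.77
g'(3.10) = -112.77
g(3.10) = -115.45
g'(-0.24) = -0.98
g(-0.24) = -7.46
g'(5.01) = -309.07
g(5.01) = -502.98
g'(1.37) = -18.10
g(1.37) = -13.64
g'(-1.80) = -49.66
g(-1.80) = 23.69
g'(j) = -13.2*j^2 + 4.28*j + 0.81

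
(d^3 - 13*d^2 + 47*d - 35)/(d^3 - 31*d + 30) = (d - 7)/(d + 6)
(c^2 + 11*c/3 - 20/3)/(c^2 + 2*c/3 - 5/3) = (3*c^2 + 11*c - 20)/(3*c^2 + 2*c - 5)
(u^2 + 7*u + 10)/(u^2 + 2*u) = (u + 5)/u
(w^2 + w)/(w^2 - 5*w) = (w + 1)/(w - 5)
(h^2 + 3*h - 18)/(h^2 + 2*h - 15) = (h + 6)/(h + 5)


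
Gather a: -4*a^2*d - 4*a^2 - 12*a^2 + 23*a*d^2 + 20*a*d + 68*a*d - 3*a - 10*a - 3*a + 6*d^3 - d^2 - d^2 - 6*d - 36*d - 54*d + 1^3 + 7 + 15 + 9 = a^2*(-4*d - 16) + a*(23*d^2 + 88*d - 16) + 6*d^3 - 2*d^2 - 96*d + 32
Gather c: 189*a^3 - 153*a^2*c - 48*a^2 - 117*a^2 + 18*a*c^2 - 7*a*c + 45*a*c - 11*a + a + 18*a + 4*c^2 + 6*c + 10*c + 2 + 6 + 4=189*a^3 - 165*a^2 + 8*a + c^2*(18*a + 4) + c*(-153*a^2 + 38*a + 16) + 12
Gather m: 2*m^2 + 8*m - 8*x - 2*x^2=2*m^2 + 8*m - 2*x^2 - 8*x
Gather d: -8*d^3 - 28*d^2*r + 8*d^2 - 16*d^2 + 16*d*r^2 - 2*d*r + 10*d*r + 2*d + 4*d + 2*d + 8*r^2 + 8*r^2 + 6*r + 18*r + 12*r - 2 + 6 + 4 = -8*d^3 + d^2*(-28*r - 8) + d*(16*r^2 + 8*r + 8) + 16*r^2 + 36*r + 8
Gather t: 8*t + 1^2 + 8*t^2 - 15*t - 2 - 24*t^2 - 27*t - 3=-16*t^2 - 34*t - 4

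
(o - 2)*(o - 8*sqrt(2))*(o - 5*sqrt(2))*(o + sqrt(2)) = o^4 - 12*sqrt(2)*o^3 - 2*o^3 + 24*sqrt(2)*o^2 + 54*o^2 - 108*o + 80*sqrt(2)*o - 160*sqrt(2)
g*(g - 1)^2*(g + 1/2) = g^4 - 3*g^3/2 + g/2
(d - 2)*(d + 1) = d^2 - d - 2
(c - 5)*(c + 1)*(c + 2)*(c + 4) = c^4 + 2*c^3 - 21*c^2 - 62*c - 40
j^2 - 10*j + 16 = (j - 8)*(j - 2)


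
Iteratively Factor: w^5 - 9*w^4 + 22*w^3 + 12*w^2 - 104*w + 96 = (w + 2)*(w^4 - 11*w^3 + 44*w^2 - 76*w + 48) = (w - 2)*(w + 2)*(w^3 - 9*w^2 + 26*w - 24) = (w - 2)^2*(w + 2)*(w^2 - 7*w + 12) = (w - 3)*(w - 2)^2*(w + 2)*(w - 4)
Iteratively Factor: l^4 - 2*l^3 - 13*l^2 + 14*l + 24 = (l - 4)*(l^3 + 2*l^2 - 5*l - 6) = (l - 4)*(l - 2)*(l^2 + 4*l + 3) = (l - 4)*(l - 2)*(l + 1)*(l + 3)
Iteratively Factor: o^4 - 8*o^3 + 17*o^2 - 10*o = (o - 1)*(o^3 - 7*o^2 + 10*o) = (o - 2)*(o - 1)*(o^2 - 5*o) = (o - 5)*(o - 2)*(o - 1)*(o)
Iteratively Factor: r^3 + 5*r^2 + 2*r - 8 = (r - 1)*(r^2 + 6*r + 8) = (r - 1)*(r + 4)*(r + 2)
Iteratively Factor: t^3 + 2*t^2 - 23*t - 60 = (t + 3)*(t^2 - t - 20) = (t + 3)*(t + 4)*(t - 5)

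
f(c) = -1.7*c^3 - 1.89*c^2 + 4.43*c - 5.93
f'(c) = -5.1*c^2 - 3.78*c + 4.43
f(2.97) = -53.98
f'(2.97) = -51.78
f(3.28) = -71.72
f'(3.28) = -62.84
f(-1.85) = -9.83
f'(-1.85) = -6.03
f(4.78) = -213.60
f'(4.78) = -130.17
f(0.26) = -4.94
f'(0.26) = 3.10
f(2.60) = -37.07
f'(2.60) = -39.87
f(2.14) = -21.77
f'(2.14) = -27.02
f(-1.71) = -10.53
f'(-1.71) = -4.02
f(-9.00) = 1040.41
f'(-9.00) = -374.65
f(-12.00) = 2606.35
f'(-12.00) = -684.61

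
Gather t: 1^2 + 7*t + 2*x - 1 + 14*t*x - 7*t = 14*t*x + 2*x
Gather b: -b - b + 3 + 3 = 6 - 2*b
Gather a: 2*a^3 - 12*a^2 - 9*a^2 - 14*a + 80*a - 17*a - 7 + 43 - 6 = 2*a^3 - 21*a^2 + 49*a + 30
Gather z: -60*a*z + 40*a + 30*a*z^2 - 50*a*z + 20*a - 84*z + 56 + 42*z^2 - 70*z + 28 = 60*a + z^2*(30*a + 42) + z*(-110*a - 154) + 84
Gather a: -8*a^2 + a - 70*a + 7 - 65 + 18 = -8*a^2 - 69*a - 40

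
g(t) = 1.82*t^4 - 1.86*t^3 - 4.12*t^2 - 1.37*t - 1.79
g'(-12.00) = -13285.85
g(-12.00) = 40374.97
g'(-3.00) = -223.43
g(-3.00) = 162.88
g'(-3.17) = -263.23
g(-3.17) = 204.19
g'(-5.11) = -1076.36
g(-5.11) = 1386.77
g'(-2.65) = -154.20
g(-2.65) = 97.28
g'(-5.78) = -1545.93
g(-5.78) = 2258.99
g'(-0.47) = 0.51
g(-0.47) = -1.77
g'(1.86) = 10.84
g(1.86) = -8.78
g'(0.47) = -5.72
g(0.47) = -3.45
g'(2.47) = 53.94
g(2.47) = 9.40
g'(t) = 7.28*t^3 - 5.58*t^2 - 8.24*t - 1.37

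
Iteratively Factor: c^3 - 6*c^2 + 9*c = (c - 3)*(c^2 - 3*c) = c*(c - 3)*(c - 3)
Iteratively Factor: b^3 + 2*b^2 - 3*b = (b + 3)*(b^2 - b) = (b - 1)*(b + 3)*(b)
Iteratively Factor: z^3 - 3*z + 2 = (z - 1)*(z^2 + z - 2) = (z - 1)*(z + 2)*(z - 1)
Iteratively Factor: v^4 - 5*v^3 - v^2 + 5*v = (v)*(v^3 - 5*v^2 - v + 5) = v*(v + 1)*(v^2 - 6*v + 5) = v*(v - 1)*(v + 1)*(v - 5)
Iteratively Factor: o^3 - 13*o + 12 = (o - 3)*(o^2 + 3*o - 4) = (o - 3)*(o + 4)*(o - 1)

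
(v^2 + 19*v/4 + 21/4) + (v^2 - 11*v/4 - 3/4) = 2*v^2 + 2*v + 9/2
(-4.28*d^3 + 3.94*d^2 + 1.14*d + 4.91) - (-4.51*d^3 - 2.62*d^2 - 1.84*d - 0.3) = 0.23*d^3 + 6.56*d^2 + 2.98*d + 5.21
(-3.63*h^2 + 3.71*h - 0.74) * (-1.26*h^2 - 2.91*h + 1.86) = 4.5738*h^4 + 5.8887*h^3 - 16.6155*h^2 + 9.054*h - 1.3764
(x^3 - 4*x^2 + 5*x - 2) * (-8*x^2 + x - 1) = -8*x^5 + 33*x^4 - 45*x^3 + 25*x^2 - 7*x + 2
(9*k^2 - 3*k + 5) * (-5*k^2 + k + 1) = -45*k^4 + 24*k^3 - 19*k^2 + 2*k + 5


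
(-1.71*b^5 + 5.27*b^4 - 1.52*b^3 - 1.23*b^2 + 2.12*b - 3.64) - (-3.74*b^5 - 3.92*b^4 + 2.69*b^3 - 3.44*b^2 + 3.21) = 2.03*b^5 + 9.19*b^4 - 4.21*b^3 + 2.21*b^2 + 2.12*b - 6.85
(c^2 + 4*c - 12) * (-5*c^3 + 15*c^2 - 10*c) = -5*c^5 - 5*c^4 + 110*c^3 - 220*c^2 + 120*c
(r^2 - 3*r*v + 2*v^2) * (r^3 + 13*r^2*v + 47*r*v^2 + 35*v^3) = r^5 + 10*r^4*v + 10*r^3*v^2 - 80*r^2*v^3 - 11*r*v^4 + 70*v^5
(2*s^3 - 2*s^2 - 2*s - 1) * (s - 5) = 2*s^4 - 12*s^3 + 8*s^2 + 9*s + 5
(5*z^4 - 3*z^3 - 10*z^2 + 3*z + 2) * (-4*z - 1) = -20*z^5 + 7*z^4 + 43*z^3 - 2*z^2 - 11*z - 2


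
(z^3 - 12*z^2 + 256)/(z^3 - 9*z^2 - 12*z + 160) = (z - 8)/(z - 5)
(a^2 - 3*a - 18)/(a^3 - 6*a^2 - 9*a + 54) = 1/(a - 3)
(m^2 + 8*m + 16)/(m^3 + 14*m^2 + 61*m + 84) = (m + 4)/(m^2 + 10*m + 21)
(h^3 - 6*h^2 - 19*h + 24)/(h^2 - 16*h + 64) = (h^2 + 2*h - 3)/(h - 8)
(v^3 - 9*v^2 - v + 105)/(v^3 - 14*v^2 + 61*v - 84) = (v^2 - 2*v - 15)/(v^2 - 7*v + 12)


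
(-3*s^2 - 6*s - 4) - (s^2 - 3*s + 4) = -4*s^2 - 3*s - 8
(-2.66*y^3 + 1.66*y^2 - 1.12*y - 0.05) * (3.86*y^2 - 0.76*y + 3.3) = -10.2676*y^5 + 8.4292*y^4 - 14.3628*y^3 + 6.1362*y^2 - 3.658*y - 0.165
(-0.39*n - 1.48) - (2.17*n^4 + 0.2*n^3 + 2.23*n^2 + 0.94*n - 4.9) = -2.17*n^4 - 0.2*n^3 - 2.23*n^2 - 1.33*n + 3.42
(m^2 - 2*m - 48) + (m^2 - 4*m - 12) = 2*m^2 - 6*m - 60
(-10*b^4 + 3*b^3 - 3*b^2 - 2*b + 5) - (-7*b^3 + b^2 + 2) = -10*b^4 + 10*b^3 - 4*b^2 - 2*b + 3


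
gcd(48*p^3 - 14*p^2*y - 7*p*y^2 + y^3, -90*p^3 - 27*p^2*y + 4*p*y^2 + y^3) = 3*p + y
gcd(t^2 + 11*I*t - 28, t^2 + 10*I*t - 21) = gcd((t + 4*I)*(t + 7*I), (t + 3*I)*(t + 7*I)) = t + 7*I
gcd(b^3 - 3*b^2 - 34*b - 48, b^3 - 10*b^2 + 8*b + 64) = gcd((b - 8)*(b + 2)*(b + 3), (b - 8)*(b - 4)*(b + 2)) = b^2 - 6*b - 16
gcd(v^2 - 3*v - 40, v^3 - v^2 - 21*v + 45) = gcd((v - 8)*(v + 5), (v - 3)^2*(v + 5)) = v + 5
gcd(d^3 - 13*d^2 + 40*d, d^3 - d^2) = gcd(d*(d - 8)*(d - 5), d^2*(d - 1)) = d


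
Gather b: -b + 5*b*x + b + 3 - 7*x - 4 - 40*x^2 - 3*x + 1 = 5*b*x - 40*x^2 - 10*x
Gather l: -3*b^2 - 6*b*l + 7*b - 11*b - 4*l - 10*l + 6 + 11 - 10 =-3*b^2 - 4*b + l*(-6*b - 14) + 7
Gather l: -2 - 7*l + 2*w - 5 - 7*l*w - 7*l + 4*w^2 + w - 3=l*(-7*w - 14) + 4*w^2 + 3*w - 10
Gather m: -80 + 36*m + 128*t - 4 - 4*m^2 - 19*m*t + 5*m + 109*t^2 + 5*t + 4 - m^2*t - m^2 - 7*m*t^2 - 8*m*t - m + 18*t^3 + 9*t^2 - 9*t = m^2*(-t - 5) + m*(-7*t^2 - 27*t + 40) + 18*t^3 + 118*t^2 + 124*t - 80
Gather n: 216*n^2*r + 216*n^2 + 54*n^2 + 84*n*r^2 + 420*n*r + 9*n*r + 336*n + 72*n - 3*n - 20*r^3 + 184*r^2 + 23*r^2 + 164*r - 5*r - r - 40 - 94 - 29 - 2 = n^2*(216*r + 270) + n*(84*r^2 + 429*r + 405) - 20*r^3 + 207*r^2 + 158*r - 165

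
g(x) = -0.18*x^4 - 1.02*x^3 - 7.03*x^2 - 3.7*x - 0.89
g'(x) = -0.72*x^3 - 3.06*x^2 - 14.06*x - 3.7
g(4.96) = -425.60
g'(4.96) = -236.58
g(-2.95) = -38.60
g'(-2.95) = 29.63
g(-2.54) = -27.62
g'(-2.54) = 24.07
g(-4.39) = -100.69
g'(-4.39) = 59.97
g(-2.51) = -26.91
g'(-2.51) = 23.70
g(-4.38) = -100.09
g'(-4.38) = 59.68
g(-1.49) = -8.50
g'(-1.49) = 12.84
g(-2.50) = -26.67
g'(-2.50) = 23.58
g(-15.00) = -7197.14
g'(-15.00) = 1948.70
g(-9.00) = -974.42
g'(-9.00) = 399.86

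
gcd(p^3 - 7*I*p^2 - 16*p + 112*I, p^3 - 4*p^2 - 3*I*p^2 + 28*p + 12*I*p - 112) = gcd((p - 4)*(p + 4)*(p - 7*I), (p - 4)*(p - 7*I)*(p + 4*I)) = p^2 + p*(-4 - 7*I) + 28*I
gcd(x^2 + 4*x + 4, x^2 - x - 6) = x + 2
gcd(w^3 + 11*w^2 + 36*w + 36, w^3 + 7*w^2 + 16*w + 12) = w^2 + 5*w + 6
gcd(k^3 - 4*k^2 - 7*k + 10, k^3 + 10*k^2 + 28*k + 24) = k + 2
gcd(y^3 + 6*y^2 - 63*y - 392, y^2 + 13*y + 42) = y + 7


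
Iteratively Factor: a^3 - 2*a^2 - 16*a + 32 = (a - 4)*(a^2 + 2*a - 8) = (a - 4)*(a - 2)*(a + 4)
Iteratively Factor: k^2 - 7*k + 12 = (k - 3)*(k - 4)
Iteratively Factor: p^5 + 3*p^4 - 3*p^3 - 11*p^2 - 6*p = (p + 1)*(p^4 + 2*p^3 - 5*p^2 - 6*p) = (p + 1)*(p + 3)*(p^3 - p^2 - 2*p) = (p + 1)^2*(p + 3)*(p^2 - 2*p) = (p - 2)*(p + 1)^2*(p + 3)*(p)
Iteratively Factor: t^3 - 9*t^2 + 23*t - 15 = (t - 1)*(t^2 - 8*t + 15) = (t - 5)*(t - 1)*(t - 3)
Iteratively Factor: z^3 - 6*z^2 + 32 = (z + 2)*(z^2 - 8*z + 16) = (z - 4)*(z + 2)*(z - 4)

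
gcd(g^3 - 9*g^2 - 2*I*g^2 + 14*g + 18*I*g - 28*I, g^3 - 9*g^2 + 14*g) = g^2 - 9*g + 14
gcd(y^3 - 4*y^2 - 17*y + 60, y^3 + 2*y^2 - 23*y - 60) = y^2 - y - 20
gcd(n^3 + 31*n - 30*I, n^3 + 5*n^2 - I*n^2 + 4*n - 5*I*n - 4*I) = n - I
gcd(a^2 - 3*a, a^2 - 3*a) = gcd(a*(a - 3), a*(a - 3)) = a^2 - 3*a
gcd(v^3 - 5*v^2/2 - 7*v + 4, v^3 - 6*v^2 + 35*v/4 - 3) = v^2 - 9*v/2 + 2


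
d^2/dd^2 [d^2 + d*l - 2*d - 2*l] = 2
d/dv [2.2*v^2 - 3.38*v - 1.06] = 4.4*v - 3.38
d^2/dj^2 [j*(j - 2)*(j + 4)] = 6*j + 4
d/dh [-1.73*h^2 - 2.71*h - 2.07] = -3.46*h - 2.71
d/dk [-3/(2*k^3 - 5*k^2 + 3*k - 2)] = 3*(6*k^2 - 10*k + 3)/(2*k^3 - 5*k^2 + 3*k - 2)^2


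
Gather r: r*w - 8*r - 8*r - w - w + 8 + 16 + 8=r*(w - 16) - 2*w + 32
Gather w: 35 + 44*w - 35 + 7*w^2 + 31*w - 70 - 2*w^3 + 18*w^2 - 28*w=-2*w^3 + 25*w^2 + 47*w - 70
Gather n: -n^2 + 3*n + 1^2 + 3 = -n^2 + 3*n + 4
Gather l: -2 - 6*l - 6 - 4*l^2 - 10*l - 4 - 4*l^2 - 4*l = -8*l^2 - 20*l - 12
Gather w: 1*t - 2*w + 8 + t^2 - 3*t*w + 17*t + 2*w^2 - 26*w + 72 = t^2 + 18*t + 2*w^2 + w*(-3*t - 28) + 80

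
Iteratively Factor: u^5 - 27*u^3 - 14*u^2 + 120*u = (u + 4)*(u^4 - 4*u^3 - 11*u^2 + 30*u) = (u + 3)*(u + 4)*(u^3 - 7*u^2 + 10*u) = (u - 5)*(u + 3)*(u + 4)*(u^2 - 2*u) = u*(u - 5)*(u + 3)*(u + 4)*(u - 2)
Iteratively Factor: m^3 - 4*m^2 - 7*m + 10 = (m + 2)*(m^2 - 6*m + 5) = (m - 1)*(m + 2)*(m - 5)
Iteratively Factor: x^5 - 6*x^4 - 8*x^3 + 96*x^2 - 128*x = (x - 4)*(x^4 - 2*x^3 - 16*x^2 + 32*x) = (x - 4)*(x - 2)*(x^3 - 16*x) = (x - 4)*(x - 2)*(x + 4)*(x^2 - 4*x) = (x - 4)^2*(x - 2)*(x + 4)*(x)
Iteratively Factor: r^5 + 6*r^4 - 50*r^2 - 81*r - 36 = (r + 1)*(r^4 + 5*r^3 - 5*r^2 - 45*r - 36) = (r + 1)*(r + 4)*(r^3 + r^2 - 9*r - 9) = (r + 1)*(r + 3)*(r + 4)*(r^2 - 2*r - 3) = (r - 3)*(r + 1)*(r + 3)*(r + 4)*(r + 1)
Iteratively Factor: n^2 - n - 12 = (n - 4)*(n + 3)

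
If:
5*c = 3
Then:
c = 3/5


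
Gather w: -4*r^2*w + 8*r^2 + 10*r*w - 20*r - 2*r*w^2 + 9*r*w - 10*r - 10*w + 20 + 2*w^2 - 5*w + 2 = 8*r^2 - 30*r + w^2*(2 - 2*r) + w*(-4*r^2 + 19*r - 15) + 22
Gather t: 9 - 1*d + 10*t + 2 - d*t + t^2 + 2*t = -d + t^2 + t*(12 - d) + 11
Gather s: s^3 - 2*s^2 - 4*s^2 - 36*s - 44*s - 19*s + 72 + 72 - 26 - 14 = s^3 - 6*s^2 - 99*s + 104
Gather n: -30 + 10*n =10*n - 30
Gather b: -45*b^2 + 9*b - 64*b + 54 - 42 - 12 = -45*b^2 - 55*b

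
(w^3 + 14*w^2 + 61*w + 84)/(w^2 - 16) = (w^2 + 10*w + 21)/(w - 4)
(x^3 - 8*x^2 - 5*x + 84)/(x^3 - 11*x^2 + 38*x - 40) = (x^2 - 4*x - 21)/(x^2 - 7*x + 10)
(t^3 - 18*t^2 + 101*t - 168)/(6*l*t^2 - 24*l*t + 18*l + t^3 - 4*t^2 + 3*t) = (t^2 - 15*t + 56)/(6*l*t - 6*l + t^2 - t)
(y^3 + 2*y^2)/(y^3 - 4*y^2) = (y + 2)/(y - 4)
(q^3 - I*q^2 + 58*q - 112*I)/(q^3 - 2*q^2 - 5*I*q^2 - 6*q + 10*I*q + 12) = (q^2 + I*q + 56)/(q^2 - q*(2 + 3*I) + 6*I)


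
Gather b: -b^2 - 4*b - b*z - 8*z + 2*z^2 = -b^2 + b*(-z - 4) + 2*z^2 - 8*z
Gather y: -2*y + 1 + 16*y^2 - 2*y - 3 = 16*y^2 - 4*y - 2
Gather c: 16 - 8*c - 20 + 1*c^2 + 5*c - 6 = c^2 - 3*c - 10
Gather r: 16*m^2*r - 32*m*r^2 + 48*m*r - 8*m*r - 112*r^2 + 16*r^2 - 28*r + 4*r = r^2*(-32*m - 96) + r*(16*m^2 + 40*m - 24)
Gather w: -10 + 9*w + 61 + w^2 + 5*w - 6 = w^2 + 14*w + 45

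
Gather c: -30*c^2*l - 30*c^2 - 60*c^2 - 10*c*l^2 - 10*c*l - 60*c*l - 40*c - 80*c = c^2*(-30*l - 90) + c*(-10*l^2 - 70*l - 120)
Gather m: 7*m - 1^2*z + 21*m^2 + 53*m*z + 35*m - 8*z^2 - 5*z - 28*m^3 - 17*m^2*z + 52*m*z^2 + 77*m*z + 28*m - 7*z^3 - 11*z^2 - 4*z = -28*m^3 + m^2*(21 - 17*z) + m*(52*z^2 + 130*z + 70) - 7*z^3 - 19*z^2 - 10*z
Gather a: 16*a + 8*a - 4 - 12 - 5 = 24*a - 21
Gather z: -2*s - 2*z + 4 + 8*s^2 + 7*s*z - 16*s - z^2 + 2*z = 8*s^2 + 7*s*z - 18*s - z^2 + 4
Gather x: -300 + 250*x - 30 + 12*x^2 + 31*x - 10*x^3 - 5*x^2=-10*x^3 + 7*x^2 + 281*x - 330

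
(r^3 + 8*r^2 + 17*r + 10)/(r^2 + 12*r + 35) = (r^2 + 3*r + 2)/(r + 7)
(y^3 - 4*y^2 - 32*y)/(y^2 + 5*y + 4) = y*(y - 8)/(y + 1)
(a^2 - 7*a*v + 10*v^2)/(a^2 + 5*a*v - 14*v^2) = (a - 5*v)/(a + 7*v)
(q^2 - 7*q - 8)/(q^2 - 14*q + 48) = (q + 1)/(q - 6)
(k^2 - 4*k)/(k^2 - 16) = k/(k + 4)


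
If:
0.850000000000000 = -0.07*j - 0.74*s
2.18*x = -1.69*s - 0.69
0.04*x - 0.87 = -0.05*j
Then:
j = 16.00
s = -2.66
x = 1.75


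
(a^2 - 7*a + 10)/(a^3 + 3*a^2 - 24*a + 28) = (a - 5)/(a^2 + 5*a - 14)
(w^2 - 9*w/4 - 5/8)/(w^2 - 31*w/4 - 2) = (w - 5/2)/(w - 8)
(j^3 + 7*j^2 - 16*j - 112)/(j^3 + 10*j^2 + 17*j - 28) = (j - 4)/(j - 1)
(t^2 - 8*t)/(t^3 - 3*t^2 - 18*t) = (8 - t)/(-t^2 + 3*t + 18)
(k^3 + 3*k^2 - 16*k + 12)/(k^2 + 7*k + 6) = (k^2 - 3*k + 2)/(k + 1)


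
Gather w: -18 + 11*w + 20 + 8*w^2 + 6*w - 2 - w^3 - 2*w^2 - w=-w^3 + 6*w^2 + 16*w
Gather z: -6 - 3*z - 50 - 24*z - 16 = -27*z - 72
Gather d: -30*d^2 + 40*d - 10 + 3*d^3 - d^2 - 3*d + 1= 3*d^3 - 31*d^2 + 37*d - 9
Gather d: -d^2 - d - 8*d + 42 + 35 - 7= -d^2 - 9*d + 70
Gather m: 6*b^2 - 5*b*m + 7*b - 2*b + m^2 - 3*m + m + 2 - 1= 6*b^2 + 5*b + m^2 + m*(-5*b - 2) + 1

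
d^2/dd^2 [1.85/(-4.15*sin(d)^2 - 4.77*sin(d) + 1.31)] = (127.4465*sin(d)^4 + 109.865025*sin(d)^3 - 108.846785*sin(d)^2 - 208.169955*sin(d) - 104.30078)/(4.15*sin(d)^2 + 4.77*sin(d) - 1.31)^3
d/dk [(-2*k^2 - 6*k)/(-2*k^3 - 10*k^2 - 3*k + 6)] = 2*(-2*k^4 - 12*k^3 - 27*k^2 - 12*k - 18)/(4*k^6 + 40*k^5 + 112*k^4 + 36*k^3 - 111*k^2 - 36*k + 36)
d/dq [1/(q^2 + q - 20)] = (-2*q - 1)/(q^2 + q - 20)^2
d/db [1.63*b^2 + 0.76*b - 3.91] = 3.26*b + 0.76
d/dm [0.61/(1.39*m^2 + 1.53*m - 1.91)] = (-1.6958*m - 0.9333)/(1.39*m^2 + 1.53*m - 1.91)^2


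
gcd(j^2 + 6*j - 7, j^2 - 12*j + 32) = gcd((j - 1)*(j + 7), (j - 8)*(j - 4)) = 1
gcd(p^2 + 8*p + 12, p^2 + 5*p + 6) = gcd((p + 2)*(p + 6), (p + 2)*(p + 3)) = p + 2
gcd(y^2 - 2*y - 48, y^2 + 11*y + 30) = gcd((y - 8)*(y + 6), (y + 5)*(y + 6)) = y + 6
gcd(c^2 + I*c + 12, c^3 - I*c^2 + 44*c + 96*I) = c + 4*I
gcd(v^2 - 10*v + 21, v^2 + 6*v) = 1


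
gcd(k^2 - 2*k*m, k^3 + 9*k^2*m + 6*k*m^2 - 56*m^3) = k - 2*m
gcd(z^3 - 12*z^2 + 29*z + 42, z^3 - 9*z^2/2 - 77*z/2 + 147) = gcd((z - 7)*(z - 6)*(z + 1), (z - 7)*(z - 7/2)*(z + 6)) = z - 7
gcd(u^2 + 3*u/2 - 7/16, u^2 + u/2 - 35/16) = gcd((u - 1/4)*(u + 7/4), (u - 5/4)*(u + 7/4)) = u + 7/4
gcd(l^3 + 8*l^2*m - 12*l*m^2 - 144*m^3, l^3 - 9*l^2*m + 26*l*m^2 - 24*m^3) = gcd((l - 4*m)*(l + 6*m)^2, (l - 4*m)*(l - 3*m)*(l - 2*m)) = l - 4*m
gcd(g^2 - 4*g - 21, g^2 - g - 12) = g + 3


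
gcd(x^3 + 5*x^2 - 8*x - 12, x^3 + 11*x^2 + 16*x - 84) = x^2 + 4*x - 12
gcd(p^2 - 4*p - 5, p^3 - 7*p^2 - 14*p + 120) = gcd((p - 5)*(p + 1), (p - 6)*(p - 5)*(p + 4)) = p - 5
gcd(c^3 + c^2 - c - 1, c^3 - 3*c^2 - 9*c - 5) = c^2 + 2*c + 1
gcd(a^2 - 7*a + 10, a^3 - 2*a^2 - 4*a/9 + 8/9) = a - 2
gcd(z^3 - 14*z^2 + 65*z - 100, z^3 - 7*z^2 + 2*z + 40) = z^2 - 9*z + 20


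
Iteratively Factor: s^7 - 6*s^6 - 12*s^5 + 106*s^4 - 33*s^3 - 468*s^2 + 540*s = (s - 2)*(s^6 - 4*s^5 - 20*s^4 + 66*s^3 + 99*s^2 - 270*s) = (s - 2)*(s + 3)*(s^5 - 7*s^4 + s^3 + 63*s^2 - 90*s) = (s - 2)*(s + 3)^2*(s^4 - 10*s^3 + 31*s^2 - 30*s) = (s - 2)^2*(s + 3)^2*(s^3 - 8*s^2 + 15*s) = (s - 5)*(s - 2)^2*(s + 3)^2*(s^2 - 3*s) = s*(s - 5)*(s - 2)^2*(s + 3)^2*(s - 3)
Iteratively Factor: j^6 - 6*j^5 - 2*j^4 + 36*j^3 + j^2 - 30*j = (j + 2)*(j^5 - 8*j^4 + 14*j^3 + 8*j^2 - 15*j) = (j + 1)*(j + 2)*(j^4 - 9*j^3 + 23*j^2 - 15*j) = (j - 1)*(j + 1)*(j + 2)*(j^3 - 8*j^2 + 15*j) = j*(j - 1)*(j + 1)*(j + 2)*(j^2 - 8*j + 15) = j*(j - 5)*(j - 1)*(j + 1)*(j + 2)*(j - 3)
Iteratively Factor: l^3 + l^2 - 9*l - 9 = (l + 1)*(l^2 - 9) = (l + 1)*(l + 3)*(l - 3)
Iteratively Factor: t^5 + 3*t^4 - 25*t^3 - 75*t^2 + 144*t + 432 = (t - 3)*(t^4 + 6*t^3 - 7*t^2 - 96*t - 144) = (t - 4)*(t - 3)*(t^3 + 10*t^2 + 33*t + 36) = (t - 4)*(t - 3)*(t + 3)*(t^2 + 7*t + 12) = (t - 4)*(t - 3)*(t + 3)*(t + 4)*(t + 3)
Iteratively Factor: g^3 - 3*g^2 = (g - 3)*(g^2) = g*(g - 3)*(g)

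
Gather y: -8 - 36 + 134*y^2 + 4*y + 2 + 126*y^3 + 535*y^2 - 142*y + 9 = 126*y^3 + 669*y^2 - 138*y - 33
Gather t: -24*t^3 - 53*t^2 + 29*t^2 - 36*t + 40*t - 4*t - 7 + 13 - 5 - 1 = -24*t^3 - 24*t^2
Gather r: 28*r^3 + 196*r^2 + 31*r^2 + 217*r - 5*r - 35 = 28*r^3 + 227*r^2 + 212*r - 35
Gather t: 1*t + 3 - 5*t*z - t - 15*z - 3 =-5*t*z - 15*z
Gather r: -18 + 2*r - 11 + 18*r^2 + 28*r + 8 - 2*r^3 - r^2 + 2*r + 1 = -2*r^3 + 17*r^2 + 32*r - 20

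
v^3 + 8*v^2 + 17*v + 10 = (v + 1)*(v + 2)*(v + 5)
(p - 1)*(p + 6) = p^2 + 5*p - 6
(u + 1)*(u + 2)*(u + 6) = u^3 + 9*u^2 + 20*u + 12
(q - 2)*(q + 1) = q^2 - q - 2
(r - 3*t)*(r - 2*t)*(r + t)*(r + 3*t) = r^4 - r^3*t - 11*r^2*t^2 + 9*r*t^3 + 18*t^4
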